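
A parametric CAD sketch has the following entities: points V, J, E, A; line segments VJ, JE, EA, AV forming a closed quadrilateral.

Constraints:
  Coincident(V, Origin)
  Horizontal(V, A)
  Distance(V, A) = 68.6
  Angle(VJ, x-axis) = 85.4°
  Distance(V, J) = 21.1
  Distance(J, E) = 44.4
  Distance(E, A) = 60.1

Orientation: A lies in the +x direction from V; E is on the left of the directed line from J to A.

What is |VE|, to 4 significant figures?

61.24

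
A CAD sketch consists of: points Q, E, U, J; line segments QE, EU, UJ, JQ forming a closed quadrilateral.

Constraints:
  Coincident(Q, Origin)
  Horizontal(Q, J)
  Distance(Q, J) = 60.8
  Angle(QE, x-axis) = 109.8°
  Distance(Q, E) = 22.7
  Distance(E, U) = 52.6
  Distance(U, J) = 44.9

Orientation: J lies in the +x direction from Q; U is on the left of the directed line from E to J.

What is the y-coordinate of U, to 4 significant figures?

40.45

Checks: |EU| = 52.60 ✓; |UJ| = 44.90 ✓.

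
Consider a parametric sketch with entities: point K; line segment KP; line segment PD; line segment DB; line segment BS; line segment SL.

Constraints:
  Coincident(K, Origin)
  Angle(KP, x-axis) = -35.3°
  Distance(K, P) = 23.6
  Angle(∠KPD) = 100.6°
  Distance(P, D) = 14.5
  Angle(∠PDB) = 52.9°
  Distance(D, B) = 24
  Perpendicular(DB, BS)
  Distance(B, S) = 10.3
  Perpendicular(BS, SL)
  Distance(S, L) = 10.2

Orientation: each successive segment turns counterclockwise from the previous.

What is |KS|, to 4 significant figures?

10.97

K is at the origin; KP runs at -35.3° with length 23.6, so P = (19.26, -13.64). ∠KPD = 100.6° gives PD at 44.10° from the x-axis; with |PD| = 14.5, D = (29.67, -3.547). ∠PDB = 52.9° gives DB at 171.2° from the x-axis; with |DB| = 24.0, B = (5.956, 0.1250). DB ⟂ BS, so BS runs at -98.80°; with |BS| = 10.3, S = (4.380, -10.05). Then |KS| = |S − K| = 10.97.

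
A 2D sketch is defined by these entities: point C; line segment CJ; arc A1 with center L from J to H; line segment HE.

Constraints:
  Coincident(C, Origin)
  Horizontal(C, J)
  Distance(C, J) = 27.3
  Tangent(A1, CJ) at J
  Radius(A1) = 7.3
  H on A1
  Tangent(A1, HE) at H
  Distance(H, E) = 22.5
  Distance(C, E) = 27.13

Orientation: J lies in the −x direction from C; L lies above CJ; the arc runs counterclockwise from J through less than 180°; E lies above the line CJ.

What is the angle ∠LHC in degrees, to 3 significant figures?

167°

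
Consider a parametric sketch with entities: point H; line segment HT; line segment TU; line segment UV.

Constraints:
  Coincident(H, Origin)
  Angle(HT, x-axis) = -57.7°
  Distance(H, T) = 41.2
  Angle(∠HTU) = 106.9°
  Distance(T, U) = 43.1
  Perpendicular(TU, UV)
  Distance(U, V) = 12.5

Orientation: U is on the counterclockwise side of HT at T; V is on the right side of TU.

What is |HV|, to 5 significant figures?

75.692

∠HTU = 106.9°, so TU runs at -57.7° + (180° − 106.9°) = 15.400° from the x-axis; with |TU| = 43.1, U = T + 43.1·(cos 15.400°, sin 15.400°) = (63.568, -23.379). TU ⟂ UV; with |UV| = 12.5 on the right of TU, V = U + 12.5·(0.26556, -0.96410) = (66.887, -35.431). Then |HV| = |V − H| = 75.692.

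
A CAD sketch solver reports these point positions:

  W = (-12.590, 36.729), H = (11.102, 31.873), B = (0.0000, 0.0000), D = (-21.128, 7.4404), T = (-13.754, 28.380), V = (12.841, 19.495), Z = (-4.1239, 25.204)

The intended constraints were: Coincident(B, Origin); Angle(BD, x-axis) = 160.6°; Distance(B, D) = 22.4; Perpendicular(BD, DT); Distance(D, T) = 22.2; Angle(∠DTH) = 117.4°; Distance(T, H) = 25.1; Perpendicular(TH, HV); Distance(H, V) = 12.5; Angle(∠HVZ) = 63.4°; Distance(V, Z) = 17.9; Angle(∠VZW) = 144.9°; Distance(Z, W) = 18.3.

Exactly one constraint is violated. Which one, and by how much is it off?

Distance(Z, W) = 18.3 — off by 4.00.

B = (0.00, 0.00) ✓; BD at 160.6° ✓; |BD| = 22.40 ✓; ∠(BD, DT) = 90.00° ✓; |DT| = 22.20 ✓; ∠DTH = 117.4° ✓; |TH| = 25.10 ✓; ∠(TH, HV) = 90.00° ✓; |HV| = 12.50 ✓; ∠HVZ = 63.40° ✓; |VZ| = 17.90 ✓; ∠VZW = 144.9° ✓; |ZW| = 14.30 ✗.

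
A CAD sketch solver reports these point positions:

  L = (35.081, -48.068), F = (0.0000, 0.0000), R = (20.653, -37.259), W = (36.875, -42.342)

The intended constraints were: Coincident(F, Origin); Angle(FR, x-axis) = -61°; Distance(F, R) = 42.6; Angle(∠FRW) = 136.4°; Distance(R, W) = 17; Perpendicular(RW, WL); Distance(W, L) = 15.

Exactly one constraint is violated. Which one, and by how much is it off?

Distance(W, L) = 15 — off by 9.00.

F = (0.00, 0.00) ✓; FR at -61.00° ✓; |FR| = 42.60 ✓; ∠FRW = 136.4° ✓; |RW| = 17.00 ✓; ∠(RW, WL) = 90.00° ✓; |WL| = 6.000 ✗.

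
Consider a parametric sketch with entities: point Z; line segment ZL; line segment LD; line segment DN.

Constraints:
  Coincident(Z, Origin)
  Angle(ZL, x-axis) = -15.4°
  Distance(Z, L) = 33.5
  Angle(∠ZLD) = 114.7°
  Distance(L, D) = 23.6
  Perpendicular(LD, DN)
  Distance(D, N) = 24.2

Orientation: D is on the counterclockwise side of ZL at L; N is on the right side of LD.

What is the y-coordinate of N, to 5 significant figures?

-6.4318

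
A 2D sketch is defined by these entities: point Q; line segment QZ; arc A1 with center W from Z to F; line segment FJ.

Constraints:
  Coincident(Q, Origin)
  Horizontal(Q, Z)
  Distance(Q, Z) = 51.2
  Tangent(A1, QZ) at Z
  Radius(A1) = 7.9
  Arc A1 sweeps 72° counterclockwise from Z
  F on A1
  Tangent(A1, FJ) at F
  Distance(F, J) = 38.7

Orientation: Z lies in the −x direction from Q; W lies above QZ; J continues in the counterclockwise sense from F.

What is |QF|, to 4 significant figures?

44.03

Q is at the origin; Q and Z share the same y with |QZ| = 51.2 and Z on the −x side, so Z = (-51.20, 0.000). Tangency of A1 to QZ means the radius WZ is perpendicular to QZ, so W = Z + (0, 7.9) = (-51.20, 7.900). On A1, Z sits at bearing -90° from W; a 72° counterclockwise sweep puts F at bearing -18°, so F = W + 7.9·(cos -18°, sin -18°) = (-43.69, 5.459). Then |QF| = |F − Q| = 44.03.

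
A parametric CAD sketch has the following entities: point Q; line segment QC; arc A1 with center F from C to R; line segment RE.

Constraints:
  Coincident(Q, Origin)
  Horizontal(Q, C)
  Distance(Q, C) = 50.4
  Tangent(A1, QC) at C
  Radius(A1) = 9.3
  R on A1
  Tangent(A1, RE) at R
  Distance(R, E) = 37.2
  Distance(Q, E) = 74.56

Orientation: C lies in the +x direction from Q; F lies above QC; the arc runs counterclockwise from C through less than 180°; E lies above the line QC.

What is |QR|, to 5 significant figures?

60.478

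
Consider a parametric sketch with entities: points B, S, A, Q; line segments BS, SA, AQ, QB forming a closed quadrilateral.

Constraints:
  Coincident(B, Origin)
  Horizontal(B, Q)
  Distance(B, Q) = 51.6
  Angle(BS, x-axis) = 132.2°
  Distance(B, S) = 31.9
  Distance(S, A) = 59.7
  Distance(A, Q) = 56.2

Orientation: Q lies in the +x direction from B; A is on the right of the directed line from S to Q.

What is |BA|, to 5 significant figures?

30.562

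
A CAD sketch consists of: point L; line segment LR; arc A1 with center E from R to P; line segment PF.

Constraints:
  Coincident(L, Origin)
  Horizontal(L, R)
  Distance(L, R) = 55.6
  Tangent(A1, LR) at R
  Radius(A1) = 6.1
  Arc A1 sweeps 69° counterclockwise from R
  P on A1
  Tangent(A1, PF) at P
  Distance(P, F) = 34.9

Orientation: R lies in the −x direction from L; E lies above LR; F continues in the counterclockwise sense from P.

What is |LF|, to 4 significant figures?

52.25

L is at the origin; LR is horizontal with |LR| = 55.6 and R on the −x side, so R = (-55.60, 0.000). Tangency of A1 to LR means the radius ER is perpendicular to LR, so E = R + (0, 6.1) = (-55.60, 6.100). On A1, R sits at bearing -90° from E; a 69° counterclockwise sweep puts P at bearing -21°, so P = E + 6.1·(cos -21°, sin -21°) = (-49.91, 3.914). Since A1 is tangent to PF there, EP ⟂ PF, so PF runs along (−sin -21°, cos -21°); with |PF| = 34.9, F = (-37.40, 36.50). Then |LF| = |F − L| = 52.25.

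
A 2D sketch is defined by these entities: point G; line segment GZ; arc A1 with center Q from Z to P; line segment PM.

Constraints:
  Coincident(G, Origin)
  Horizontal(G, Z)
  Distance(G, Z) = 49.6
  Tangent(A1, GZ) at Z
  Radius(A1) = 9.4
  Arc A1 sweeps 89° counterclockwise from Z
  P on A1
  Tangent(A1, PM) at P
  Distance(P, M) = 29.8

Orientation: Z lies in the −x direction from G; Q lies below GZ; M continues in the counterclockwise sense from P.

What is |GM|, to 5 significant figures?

71.175

G is at the origin; G and Z share the same y with |GZ| = 49.6 and Z on the −x side, so Z = (-49.600, 0.0000). A1 meets GZ tangentially, so QZ is at right angles to GZ, so Q = Z + (0, -9.4) = (-49.600, -9.4000). On A1, Z sits at bearing 90° from Q; an 89° counterclockwise sweep puts P at bearing 179°, so P = Q + 9.4·(cos 179°, sin 179°) = (-58.999, -9.2359). Since A1 is tangent to PM there, QP ⟂ PM, so PM runs along (−sin 179°, cos 179°); with |PM| = 29.8, M = (-59.519, -39.031). Then |GM| = |M − G| = 71.175.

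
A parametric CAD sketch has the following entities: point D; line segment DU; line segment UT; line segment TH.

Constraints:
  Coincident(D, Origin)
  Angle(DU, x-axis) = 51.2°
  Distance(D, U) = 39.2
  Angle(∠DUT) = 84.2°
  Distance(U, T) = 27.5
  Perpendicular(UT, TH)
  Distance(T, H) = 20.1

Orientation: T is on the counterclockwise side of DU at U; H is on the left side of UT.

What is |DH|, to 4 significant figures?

30.19

D is at the origin; DU runs at 51.2° with length 39.2, so U = 39.2·(cos 51.2°, sin 51.2°) = (24.56, 30.55). ∠DUT = 84.2°, so UT runs at 51.2° + (180° − 84.2°) = 147.0° from the x-axis; with |UT| = 27.5, T = U + 27.5·(cos 147.0°, sin 147.0°) = (1.499, 45.53). UT is perpendicular to TH; with |TH| = 20.1 on the left of UT, H = T + 20.1·(-0.5446, -0.8387) = (-9.448, 28.67). Then |DH| = |H − D| = 30.19.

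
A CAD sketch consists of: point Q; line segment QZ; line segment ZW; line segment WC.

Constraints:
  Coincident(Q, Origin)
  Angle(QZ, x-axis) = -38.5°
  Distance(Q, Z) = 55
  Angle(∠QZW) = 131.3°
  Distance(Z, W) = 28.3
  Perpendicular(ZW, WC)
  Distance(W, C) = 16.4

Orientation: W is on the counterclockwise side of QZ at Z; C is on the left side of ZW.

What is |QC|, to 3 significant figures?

69.2

Q is at the origin; QZ runs at -38.5° with length 55.0, so Z = 55.0·(cos -38.5°, sin -38.5°) = (43.0, -34.2). ∠QZW = 131.3°, so ZW runs at -38.5° + (180° − 131.3°) = 10.2° from the x-axis; with |ZW| = 28.3, W = Z + 28.3·(cos 10.2°, sin 10.2°) = (70.9, -29.2). The perpendicularity gives WC at right angles to ZW; with |WC| = 16.4 on the left of ZW, C = W + 16.4·(-0.177, 0.984) = (68.0, -13.1). Then |QC| = |C − Q| = 69.2.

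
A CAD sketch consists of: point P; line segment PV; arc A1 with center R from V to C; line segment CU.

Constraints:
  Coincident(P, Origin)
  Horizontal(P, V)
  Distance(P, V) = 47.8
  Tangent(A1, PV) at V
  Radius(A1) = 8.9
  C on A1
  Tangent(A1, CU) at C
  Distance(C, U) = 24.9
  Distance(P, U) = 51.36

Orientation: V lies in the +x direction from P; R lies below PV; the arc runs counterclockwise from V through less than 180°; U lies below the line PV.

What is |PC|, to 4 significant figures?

39.89

Checks: P = (0.00, 0.00) ✓; |RC| = 8.900 ✓; ∠(RC, CU) = 90.00° ✓; |CU| = 24.90 ✓; |PU| = 51.36 ✓.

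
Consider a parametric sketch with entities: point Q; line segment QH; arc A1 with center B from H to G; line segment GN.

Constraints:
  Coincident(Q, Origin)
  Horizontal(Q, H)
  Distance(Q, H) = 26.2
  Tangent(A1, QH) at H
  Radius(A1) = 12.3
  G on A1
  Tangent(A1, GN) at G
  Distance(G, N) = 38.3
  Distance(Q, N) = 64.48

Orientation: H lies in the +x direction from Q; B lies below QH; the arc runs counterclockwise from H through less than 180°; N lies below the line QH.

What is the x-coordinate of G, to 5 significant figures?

16.724

Checks: |BG| = 12.30 ✓; ∠(BG, GN) = 90.00° ✓; |GN| = 38.30 ✓; |QN| = 64.48 ✓.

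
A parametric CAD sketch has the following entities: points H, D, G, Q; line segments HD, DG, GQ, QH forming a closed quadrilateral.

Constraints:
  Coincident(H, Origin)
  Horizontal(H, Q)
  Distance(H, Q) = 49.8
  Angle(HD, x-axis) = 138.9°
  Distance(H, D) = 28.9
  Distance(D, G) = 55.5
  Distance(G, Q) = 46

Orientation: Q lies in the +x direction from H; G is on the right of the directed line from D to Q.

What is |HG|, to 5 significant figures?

27.906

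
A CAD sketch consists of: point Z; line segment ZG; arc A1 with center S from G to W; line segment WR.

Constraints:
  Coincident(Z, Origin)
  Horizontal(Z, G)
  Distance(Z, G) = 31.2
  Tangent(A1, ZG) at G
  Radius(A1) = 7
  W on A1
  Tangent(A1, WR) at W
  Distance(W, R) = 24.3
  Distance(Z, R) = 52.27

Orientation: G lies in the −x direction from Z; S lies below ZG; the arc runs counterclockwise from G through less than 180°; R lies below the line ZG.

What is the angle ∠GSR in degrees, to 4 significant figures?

151.2°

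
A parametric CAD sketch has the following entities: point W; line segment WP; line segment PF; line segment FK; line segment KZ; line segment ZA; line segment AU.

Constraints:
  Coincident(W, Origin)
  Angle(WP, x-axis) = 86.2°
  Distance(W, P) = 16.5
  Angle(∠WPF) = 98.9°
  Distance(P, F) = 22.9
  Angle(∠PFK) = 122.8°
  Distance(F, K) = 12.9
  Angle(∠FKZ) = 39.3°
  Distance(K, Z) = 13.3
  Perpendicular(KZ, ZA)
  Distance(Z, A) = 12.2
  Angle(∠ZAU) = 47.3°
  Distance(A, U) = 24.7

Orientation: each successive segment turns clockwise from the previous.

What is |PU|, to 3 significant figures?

37.1

W is at the origin; WP runs at 86.2° with length 16.5, so P = (1.09, 16.5). ∠WPF = 98.9° gives PF at 5.10° from the x-axis; with |PF| = 22.9, F = (23.9, 18.5). ∠PFK = 122.8° gives FK at -52.1° from the x-axis; with |FK| = 12.9, K = (31.8, 8.32). ∠FKZ = 39.3° gives KZ at 167° from the x-axis; with |KZ| = 13.3, Z = (18.9, 11.3). KZ is perpendicular to ZA, so ZA runs at 77.2°; with |ZA| = 12.2, A = (21.6, 23.2). ∠ZAU = 47.3° gives AU at -55.5° from the x-axis; with |AU| = 24.7, U = (35.6, 2.81). Then |PU| = |U − P| = 37.1.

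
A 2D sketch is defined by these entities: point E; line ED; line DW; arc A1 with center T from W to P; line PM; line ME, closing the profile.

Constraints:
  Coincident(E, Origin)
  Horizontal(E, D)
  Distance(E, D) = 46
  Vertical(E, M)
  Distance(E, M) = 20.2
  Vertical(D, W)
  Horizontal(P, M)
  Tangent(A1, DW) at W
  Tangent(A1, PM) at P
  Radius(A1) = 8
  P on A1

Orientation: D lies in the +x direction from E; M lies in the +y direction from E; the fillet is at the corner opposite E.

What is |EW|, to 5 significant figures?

47.590

The virtual corner opposite E is at (46.000, 20.200). Tangency of A1 to DW means the radius TW is perpendicular to DW and the tangent condition forces TP to be normal to PM, with radius 8.0, so the center T sits 8.0 in from both sides at T = (38.000, 12.200). That places the tangent points at W = (46.000, 12.200) on DW and P = (38.000, 20.200) on PM. Then |EW| = |W − E| = 47.590.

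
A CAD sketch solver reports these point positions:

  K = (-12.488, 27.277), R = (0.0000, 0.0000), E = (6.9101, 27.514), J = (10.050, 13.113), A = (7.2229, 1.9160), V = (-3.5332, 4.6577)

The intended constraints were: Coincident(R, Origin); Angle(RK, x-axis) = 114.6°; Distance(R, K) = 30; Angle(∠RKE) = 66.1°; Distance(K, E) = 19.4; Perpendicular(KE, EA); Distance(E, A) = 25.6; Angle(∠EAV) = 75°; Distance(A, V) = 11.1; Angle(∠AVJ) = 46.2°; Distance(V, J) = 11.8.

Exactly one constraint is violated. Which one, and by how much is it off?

Distance(V, J) = 11.8 — off by 4.20.

R = (0.00, 0.00) ✓; RK at 114.6° ✓; |RK| = 30.00 ✓; ∠RKE = 66.10° ✓; |KE| = 19.40 ✓; ∠(KE, EA) = 90.00° ✓; |EA| = 25.60 ✓; ∠EAV = 75.00° ✓; |AV| = 11.10 ✓; ∠AVJ = 46.20° ✓; |VJ| = 16.00 ✗.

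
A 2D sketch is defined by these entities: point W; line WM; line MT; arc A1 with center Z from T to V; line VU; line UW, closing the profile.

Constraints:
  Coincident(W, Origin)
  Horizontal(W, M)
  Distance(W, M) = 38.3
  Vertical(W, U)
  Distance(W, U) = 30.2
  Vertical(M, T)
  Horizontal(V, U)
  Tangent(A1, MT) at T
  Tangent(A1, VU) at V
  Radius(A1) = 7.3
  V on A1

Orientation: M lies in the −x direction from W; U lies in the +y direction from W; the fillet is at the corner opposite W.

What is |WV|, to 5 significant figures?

43.279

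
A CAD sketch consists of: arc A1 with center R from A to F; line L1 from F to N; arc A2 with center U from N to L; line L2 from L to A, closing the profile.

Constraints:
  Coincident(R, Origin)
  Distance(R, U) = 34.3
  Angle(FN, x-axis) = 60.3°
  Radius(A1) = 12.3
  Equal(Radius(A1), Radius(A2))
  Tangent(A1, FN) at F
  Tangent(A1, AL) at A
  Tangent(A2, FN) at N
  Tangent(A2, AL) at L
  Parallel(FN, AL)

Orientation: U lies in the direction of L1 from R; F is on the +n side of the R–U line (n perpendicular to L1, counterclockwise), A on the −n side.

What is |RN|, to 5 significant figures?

36.439

Tangency of A1 to both parallel lines with radius 12.3 puts F and A at R ± 12.3·n: F = (-10.684, 6.0941), A = (10.684, -6.0941). Equal radii place N and L the same way about U: N = U + 12.3·n = (6.3101, 35.888), L = U − 12.3·n = (27.678, 23.700). Then |RN| = |N − R| = 36.439.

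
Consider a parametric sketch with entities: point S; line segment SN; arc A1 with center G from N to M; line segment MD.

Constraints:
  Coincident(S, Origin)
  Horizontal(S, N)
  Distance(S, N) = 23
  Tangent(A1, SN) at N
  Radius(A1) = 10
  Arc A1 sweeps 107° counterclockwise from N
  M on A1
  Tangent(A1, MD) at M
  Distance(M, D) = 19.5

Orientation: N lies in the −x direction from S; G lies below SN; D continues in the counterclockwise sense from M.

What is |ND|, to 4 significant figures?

31.81

On A1, N sits at bearing 90° from G; a 107° counterclockwise sweep puts M at bearing 197°, so M = G + 10.0·(cos 197°, sin 197°) = (-32.56, -12.92). The tangent condition forces GM to be normal to MD, so MD runs along (−sin 197°, cos 197°); with |MD| = 19.5, D = (-26.86, -31.57). Then |ND| = |D − N| = 31.81.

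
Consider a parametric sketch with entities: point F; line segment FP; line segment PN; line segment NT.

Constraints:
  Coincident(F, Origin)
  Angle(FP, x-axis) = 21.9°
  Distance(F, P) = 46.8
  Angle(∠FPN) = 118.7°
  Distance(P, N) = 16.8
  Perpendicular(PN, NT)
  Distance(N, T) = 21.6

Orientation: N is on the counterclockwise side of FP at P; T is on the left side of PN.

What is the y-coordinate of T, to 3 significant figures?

36.7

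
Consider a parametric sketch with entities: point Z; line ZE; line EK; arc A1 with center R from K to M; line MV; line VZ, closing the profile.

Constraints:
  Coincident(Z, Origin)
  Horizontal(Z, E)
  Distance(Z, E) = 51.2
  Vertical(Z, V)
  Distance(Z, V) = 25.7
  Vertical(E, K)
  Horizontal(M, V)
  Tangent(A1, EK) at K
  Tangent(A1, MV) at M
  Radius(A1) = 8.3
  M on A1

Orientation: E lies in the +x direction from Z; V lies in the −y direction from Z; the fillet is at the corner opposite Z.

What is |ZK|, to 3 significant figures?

54.1

The virtual corner opposite Z is at (51.2, -25.7). A1 meets EK tangentially, so RK is at right angles to EK and the tangent condition forces RM to be normal to MV, with radius 8.3, so the center R sits 8.3 in from both sides at R = (42.9, -17.4). That places the tangent points at K = (51.2, -17.4) on EK and M = (42.9, -25.7) on MV. Then |ZK| = |K − Z| = 54.1.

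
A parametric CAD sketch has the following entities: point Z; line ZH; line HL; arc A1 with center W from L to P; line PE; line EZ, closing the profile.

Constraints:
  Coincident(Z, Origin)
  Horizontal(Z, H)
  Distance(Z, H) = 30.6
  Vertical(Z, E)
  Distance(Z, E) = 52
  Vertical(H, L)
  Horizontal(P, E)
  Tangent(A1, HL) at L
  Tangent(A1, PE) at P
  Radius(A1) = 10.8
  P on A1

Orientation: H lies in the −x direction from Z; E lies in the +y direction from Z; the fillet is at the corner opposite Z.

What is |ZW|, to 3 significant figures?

45.7

Z is at the origin; ZH is horizontal with |ZH| = 30.6 and H on the −x side, so H = (-30.6, 0.00). ZE is vertical with |ZE| = 52.0 and E on the +y side, so E = (0.00, 52.0). The virtual corner opposite Z is at (-30.6, 52.0). Since A1 is tangent to HL there, WL ⟂ HL and the tangent condition forces WP to be normal to PE, with radius 10.8, so the center W sits 10.8 in from both sides at W = (-19.8, 41.2). Then |ZW| = |W − Z| = 45.7.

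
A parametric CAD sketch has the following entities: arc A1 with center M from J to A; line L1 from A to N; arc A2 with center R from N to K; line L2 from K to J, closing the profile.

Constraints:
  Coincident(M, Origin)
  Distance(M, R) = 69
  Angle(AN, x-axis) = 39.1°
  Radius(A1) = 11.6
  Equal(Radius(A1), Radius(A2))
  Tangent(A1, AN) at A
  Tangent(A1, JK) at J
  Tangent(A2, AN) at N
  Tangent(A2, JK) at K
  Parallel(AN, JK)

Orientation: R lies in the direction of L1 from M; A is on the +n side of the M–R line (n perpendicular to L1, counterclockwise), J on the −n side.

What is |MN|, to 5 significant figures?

69.968

The slot axis is L1's direction at 39.1°, so u = (cos 39.1°, sin 39.1°) = (0.77605, 0.63068) and n = (−sin 39.1°, cos 39.1°) = (-0.63068, 0.77605). M is at the origin and R lies 69.0 along u from M, so R = 69.0·u = (53.547, 43.517). Tangency of A1 to both parallel lines with radius 11.6 puts A and J at M ± 11.6·n: A = (-7.3158, 9.0021), J = (7.3158, -9.0021). Equal radii place N and K the same way about R: N = R + 11.6·n = (46.231, 52.519), K = R − 11.6·n = (60.863, 34.514). Then |MN| = |N − M| = 69.968.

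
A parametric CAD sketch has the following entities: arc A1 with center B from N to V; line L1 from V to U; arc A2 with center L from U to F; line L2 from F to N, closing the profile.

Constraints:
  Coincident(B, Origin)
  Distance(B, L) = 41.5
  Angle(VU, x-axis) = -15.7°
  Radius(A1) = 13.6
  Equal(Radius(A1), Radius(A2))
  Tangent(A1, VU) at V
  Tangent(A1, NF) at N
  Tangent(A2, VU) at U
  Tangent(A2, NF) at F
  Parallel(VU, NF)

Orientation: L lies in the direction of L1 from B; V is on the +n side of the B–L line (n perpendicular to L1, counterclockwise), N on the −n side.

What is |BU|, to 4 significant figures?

43.67

Tangency of A1 to both parallel lines with radius 13.6 puts V and N at B ± 13.6·n: V = (3.680, 13.09), N = (-3.680, -13.09). Equal radii place U and F the same way about L: U = L + 13.6·n = (43.63, 1.863), F = L − 13.6·n = (36.27, -24.32). Then |BU| = |U − B| = 43.67.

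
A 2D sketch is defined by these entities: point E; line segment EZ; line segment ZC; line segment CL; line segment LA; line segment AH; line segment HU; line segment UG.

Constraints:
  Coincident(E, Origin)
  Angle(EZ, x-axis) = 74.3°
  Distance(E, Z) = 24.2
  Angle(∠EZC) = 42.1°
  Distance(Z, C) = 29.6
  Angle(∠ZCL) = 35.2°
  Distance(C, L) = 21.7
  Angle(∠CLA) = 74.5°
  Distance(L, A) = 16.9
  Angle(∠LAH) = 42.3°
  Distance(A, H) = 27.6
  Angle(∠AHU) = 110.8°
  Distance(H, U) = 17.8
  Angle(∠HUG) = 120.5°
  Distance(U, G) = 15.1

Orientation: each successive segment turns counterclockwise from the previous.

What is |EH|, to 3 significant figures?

14.2

∠CLA = 74.5° gives LA at 102° from the x-axis; with |LA| = 16.9, A = (-0.486, 22.9). ∠LAH = 42.3° gives AH at -120° from the x-axis; with |AH| = 27.6, H = (-14.2, -1.06). Then |EH| = |H − E| = 14.2.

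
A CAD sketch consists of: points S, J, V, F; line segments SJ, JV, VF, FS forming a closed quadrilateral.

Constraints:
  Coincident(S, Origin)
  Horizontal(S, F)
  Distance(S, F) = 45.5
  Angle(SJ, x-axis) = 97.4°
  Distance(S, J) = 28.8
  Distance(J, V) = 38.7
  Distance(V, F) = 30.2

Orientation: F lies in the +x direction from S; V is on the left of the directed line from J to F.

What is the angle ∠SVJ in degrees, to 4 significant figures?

39.35°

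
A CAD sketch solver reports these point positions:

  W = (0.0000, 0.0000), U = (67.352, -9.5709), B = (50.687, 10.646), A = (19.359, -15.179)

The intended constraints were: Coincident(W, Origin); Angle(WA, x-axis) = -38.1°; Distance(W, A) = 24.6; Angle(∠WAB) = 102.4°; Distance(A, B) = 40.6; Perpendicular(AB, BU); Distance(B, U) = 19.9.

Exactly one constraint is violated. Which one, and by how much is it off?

Distance(B, U) = 19.9 — off by 6.30.

W = (0.00, 0.00) ✓; WA at -38.10° ✓; |WA| = 24.60 ✓; ∠WAB = 102.4° ✓; |AB| = 40.60 ✓; ∠(AB, BU) = 90.00° ✓; |BU| = 26.20 ✗.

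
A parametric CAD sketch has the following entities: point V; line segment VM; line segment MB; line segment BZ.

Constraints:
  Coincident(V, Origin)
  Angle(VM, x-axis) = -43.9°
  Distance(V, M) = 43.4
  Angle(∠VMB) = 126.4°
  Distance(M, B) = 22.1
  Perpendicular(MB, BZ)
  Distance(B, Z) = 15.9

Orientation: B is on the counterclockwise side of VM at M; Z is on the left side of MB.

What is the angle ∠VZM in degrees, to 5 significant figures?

57.422°

∠VMB = 126.4°, so MB runs at -43.9° + (180° − 126.4°) = 9.7000° from the x-axis; with |MB| = 22.1, B = M + 22.1·(cos 9.7000°, sin 9.7000°) = (53.056, -26.370). The perpendicularity gives BZ at right angles to MB; with |BZ| = 15.9 on the left of MB, Z = B + 15.9·(-0.16849, 0.98570) = (50.377, -10.697). Then cos ∠VZM = ZV·ZM / (|ZV||ZM|), giving 57.422°.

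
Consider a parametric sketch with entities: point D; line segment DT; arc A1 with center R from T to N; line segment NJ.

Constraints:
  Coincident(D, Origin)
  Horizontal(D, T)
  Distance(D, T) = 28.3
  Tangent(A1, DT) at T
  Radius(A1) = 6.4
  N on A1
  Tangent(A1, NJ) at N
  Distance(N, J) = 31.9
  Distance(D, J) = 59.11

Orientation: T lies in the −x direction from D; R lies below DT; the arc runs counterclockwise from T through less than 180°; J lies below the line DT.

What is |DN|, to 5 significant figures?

33.760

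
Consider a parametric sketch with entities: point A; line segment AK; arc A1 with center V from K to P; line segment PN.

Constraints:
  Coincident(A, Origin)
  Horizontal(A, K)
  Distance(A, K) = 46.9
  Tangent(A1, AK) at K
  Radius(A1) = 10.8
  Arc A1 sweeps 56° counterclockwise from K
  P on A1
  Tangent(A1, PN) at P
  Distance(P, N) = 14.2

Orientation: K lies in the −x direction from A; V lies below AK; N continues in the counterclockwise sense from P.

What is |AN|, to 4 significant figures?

65.90

On A1, K sits at bearing 90° from V; a 56° counterclockwise sweep puts P at bearing 146°, so P = V + 10.8·(cos 146°, sin 146°) = (-55.85, -4.761). A1 meets PN tangentially, so VP is at right angles to PN, so PN runs along (−sin 146°, cos 146°); with |PN| = 14.2, N = (-63.79, -16.53). Then |AN| = |N − A| = 65.90.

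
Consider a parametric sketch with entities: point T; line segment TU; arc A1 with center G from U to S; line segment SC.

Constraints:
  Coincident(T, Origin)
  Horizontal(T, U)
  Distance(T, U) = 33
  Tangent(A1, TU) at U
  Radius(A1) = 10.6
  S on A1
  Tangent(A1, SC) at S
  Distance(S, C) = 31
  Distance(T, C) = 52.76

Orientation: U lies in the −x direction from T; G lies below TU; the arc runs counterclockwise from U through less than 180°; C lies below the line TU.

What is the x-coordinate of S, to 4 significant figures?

-42.70

Checks: T = (0.00, 0.00) ✓; |GS| = 10.60 ✓; ∠(GS, SC) = 90.00° ✓; |SC| = 31.00 ✓; |TC| = 52.76 ✓.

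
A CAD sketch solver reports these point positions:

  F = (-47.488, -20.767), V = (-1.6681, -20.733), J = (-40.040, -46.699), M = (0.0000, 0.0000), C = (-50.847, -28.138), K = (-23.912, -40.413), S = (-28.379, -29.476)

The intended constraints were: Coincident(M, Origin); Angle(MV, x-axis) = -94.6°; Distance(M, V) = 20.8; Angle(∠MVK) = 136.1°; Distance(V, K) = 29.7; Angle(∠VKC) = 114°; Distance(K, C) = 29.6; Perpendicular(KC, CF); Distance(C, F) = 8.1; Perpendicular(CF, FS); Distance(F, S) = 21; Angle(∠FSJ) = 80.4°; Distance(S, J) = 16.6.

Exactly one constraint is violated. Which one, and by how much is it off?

Distance(S, J) = 16.6 — off by 4.20.

M = (0.00, 0.00) ✓; MV at -94.60° ✓; |MV| = 20.80 ✓; ∠MVK = 136.1° ✓; |VK| = 29.70 ✓; ∠VKC = 114.0° ✓; |KC| = 29.60 ✓; ∠(KC, CF) = 90.00° ✓; |CF| = 8.100 ✓; ∠(CF, FS) = 90.00° ✓; |FS| = 21.00 ✓; ∠FSJ = 80.40° ✓; |SJ| = 20.80 ✗.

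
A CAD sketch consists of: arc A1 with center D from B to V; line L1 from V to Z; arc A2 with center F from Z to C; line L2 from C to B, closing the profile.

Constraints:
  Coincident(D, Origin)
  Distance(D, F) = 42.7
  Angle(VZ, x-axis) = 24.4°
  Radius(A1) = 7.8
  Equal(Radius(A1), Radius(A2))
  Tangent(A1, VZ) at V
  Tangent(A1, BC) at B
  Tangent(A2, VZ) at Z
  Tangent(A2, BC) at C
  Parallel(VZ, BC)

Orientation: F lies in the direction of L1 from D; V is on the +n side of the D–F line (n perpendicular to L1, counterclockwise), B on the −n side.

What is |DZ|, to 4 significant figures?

43.41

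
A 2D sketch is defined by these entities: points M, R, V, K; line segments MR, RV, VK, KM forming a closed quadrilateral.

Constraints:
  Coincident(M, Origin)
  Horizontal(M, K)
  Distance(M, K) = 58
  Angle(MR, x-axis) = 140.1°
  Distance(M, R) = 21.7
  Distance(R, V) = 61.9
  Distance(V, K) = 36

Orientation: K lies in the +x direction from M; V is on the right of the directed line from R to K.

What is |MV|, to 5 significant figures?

40.209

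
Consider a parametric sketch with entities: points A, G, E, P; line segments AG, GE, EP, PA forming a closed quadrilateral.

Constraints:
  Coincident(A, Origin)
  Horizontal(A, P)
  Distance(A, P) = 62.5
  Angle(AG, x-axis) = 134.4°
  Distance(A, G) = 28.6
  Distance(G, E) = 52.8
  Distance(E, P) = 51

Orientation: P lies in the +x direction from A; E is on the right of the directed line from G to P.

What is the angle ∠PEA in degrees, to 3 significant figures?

107°

A is at the origin; AP is horizontal with |AP| = 62.5 and P in +x, so P = (62.5, 0). AG runs at 134.4° with |AG| = 28.6, so G = (-20.0, 20.4). E is determined by |GE| = 52.8 and |EP| = 51.0 together: it lies at the intersection of circle(G, 52.8) and circle(P, 51.0). With |GP| = 85.0, the foot of the radical line on GP is 43.6 from G and the perpendicular offset is √(52.8² − 43.6²) = 29.8. Taking the right-of-GP solution: E = (15.2, -19.0).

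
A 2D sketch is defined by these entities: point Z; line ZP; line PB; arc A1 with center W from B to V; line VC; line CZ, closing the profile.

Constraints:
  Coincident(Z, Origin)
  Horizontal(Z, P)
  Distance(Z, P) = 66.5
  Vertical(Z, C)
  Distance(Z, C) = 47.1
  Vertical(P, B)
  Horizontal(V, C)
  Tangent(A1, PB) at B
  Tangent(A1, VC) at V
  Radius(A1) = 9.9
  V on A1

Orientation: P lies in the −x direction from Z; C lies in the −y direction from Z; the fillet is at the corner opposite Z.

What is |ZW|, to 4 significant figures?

67.73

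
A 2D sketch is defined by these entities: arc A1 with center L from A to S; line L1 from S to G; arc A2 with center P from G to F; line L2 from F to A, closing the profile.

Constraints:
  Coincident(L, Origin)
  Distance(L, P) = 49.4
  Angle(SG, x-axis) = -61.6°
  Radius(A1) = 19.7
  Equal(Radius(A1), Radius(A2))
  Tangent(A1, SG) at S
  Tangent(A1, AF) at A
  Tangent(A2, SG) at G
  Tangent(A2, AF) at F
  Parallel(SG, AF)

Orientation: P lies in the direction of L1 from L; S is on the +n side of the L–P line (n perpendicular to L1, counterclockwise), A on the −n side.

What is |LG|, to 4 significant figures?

53.18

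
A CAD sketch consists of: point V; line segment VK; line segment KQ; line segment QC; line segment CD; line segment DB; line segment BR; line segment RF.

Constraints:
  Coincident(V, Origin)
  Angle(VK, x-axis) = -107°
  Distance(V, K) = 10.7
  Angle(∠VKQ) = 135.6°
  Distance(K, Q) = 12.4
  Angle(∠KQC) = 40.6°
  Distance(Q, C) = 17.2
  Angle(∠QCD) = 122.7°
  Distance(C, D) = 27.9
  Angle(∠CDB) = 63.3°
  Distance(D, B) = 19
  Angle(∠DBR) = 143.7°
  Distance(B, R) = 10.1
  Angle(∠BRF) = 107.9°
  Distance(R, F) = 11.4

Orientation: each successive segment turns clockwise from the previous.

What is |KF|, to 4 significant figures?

2.587

∠DBR = 143.7° gives BR at -141.1° from the x-axis; with |BR| = 10.1, R = (6.679, -19.05). ∠BRF = 107.9° gives RF at 146.8° from the x-axis; with |RF| = 11.4, F = (-2.860, -12.81). Then |KF| = |F − K| = 2.587.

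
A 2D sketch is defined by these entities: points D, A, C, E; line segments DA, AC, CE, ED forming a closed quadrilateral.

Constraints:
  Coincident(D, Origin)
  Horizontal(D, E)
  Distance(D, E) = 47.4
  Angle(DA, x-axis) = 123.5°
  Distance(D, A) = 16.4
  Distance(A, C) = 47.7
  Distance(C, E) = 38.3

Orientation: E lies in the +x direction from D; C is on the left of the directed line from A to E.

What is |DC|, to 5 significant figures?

48.759

Checks: D = (0.00, 0.00) ✓; |AC| = 47.70 ✓; |CE| = 38.30 ✓.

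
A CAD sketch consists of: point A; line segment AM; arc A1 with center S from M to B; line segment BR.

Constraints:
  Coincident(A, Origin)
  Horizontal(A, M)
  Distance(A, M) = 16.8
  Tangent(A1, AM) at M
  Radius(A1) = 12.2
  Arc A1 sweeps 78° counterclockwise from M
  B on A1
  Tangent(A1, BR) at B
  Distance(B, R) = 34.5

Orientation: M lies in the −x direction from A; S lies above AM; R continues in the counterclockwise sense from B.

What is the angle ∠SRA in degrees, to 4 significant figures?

28.43°

A is at the origin; AM is horizontal with |AM| = 16.8 and M on the −x side, so M = (-16.80, 0.000). The tangent condition forces SM to be normal to AM, so S = M + (0, 12.2) = (-16.80, 12.20). On A1, M sits at bearing -90° from S; a 78° counterclockwise sweep puts B at bearing -12°, so B = S + 12.2·(cos -12°, sin -12°) = (-4.867, 9.663). Since A1 is tangent to BR there, SB ⟂ BR, so BR runs along (−sin -12°, cos -12°); with |BR| = 34.5, R = (2.306, 43.41). Then cos ∠SRA = RS·RA / (|RS||RA|), giving 28.43°.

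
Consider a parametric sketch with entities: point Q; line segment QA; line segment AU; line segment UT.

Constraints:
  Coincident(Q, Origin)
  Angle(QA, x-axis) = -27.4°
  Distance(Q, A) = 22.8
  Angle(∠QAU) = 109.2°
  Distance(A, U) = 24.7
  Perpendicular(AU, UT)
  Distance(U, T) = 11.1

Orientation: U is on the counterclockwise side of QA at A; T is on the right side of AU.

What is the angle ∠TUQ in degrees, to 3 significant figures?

124°

Q is at the origin; QA runs at -27.4° with length 22.8, so A = 22.8·(cos -27.4°, sin -27.4°) = (20.2, -10.5). ∠QAU = 109.2°, so AU runs at -27.4° + (180° − 109.2°) = 43.4° from the x-axis; with |AU| = 24.7, U = A + 24.7·(cos 43.4°, sin 43.4°) = (38.2, 6.48). AU ⟂ UT; with |UT| = 11.1 on the right of AU, T = U + 11.1·(0.687, -0.727) = (45.8, -1.59). Then cos ∠TUQ = UT·UQ / (|UT||UQ|), giving 124°.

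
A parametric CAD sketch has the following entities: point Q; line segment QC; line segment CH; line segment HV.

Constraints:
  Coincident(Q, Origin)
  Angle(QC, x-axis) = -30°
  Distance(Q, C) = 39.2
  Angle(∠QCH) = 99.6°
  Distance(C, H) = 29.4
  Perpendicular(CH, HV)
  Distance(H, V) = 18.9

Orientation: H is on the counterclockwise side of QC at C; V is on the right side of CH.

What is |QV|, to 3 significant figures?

67.8

Q is at the origin; QC runs at -30.0° with length 39.2, so C = 39.2·(cos -30.0°, sin -30.0°) = (33.9, -19.6). ∠QCH = 99.6°, so CH runs at -30.0° + (180° − 99.6°) = 50.4° from the x-axis; with |CH| = 29.4, H = C + 29.4·(cos 50.4°, sin 50.4°) = (52.7, 3.05). CH ⟂ HV; with |HV| = 18.9 on the right of CH, V = H + 18.9·(0.771, -0.637) = (67.3, -8.99). Then |QV| = |V − Q| = 67.8.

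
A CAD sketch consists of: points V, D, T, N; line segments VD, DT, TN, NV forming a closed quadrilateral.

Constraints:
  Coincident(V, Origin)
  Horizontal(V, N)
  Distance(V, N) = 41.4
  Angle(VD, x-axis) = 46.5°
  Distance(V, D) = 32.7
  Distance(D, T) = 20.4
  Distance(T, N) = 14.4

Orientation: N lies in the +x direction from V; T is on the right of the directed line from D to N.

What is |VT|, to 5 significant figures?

27.835

V is at the origin; V and N share the same y with |VN| = 41.4 and N in +x, so N = (41.4, 0). VD runs at 46.5° with |VD| = 32.7, so D = (22.509, 23.720). T is determined by |DT| = 20.4 and |TN| = 14.4 together: it lies at the intersection of circle(D, 20.4) and circle(N, 14.4). With |DN| = 30.323, the foot of the radical line on DN is 18.604 from D and the perpendicular offset is √(20.4² − 18.604²) = 8.3686. Taking the right-of-DN solution: T = (27.553, 3.9532).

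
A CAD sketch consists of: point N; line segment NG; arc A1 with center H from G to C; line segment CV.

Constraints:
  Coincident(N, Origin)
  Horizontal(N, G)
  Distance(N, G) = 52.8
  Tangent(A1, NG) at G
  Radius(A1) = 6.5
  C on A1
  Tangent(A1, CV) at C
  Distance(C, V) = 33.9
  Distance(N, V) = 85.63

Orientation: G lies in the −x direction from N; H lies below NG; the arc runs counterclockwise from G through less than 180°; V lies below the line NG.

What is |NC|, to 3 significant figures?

57.3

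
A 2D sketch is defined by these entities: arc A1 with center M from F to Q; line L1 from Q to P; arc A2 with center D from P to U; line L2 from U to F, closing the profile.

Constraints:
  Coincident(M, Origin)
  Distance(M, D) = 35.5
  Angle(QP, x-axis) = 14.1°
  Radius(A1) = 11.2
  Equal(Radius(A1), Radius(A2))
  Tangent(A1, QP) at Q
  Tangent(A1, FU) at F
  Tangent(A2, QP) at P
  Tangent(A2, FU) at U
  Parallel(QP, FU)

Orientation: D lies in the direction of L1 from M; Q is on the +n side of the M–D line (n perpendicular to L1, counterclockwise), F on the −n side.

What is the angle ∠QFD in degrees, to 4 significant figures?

72.49°

The slot axis is L1's direction at 14.1°, so u = (cos 14.1°, sin 14.1°) = (0.9699, 0.2436) and n = (−sin 14.1°, cos 14.1°) = (-0.2436, 0.9699). M is at the origin and D lies 35.5 along u from M, so D = 35.5·u = (34.43, 8.648). Tangency of A1 to both parallel lines with radius 11.2 puts Q and F at M ± 11.2·n: Q = (-2.728, 10.86), F = (2.728, -10.86). Then cos ∠QFD = FQ·FD / (|FQ||FD|), giving 72.49°.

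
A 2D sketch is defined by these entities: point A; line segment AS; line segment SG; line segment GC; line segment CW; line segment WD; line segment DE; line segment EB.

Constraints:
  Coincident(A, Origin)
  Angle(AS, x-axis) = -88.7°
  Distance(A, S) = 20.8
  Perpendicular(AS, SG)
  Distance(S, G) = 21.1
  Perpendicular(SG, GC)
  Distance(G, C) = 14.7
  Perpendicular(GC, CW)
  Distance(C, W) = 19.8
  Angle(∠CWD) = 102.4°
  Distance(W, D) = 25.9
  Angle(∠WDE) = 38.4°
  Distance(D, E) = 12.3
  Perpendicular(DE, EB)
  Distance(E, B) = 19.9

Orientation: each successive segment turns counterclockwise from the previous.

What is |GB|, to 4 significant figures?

31.08

A is at the origin; AS runs at -88.7° with length 20.8, so S = (0.4719, -20.79). AS is perpendicular to SG, so SG runs at 1.300°; with |SG| = 21.1, G = (21.57, -20.32). SG is perpendicular to GC, so GC runs at 91.30°; with |GC| = 14.7, C = (21.23, -5.620). GC ⟂ CW, so CW runs at -178.7°; with |CW| = 19.8, W = (1.438, -6.069). ∠CWD = 102.4° gives WD at -101.1° from the x-axis; with |WD| = 25.9, D = (-3.548, -31.48). ∠WDE = 38.4° gives DE at 40.50° from the x-axis; with |DE| = 12.3, E = (5.805, -23.50). DE is perpendicular to EB, so EB runs at 130.5°; with |EB| = 19.9, B = (-7.119, -8.364). Then |GB| = |B − G| = 31.08.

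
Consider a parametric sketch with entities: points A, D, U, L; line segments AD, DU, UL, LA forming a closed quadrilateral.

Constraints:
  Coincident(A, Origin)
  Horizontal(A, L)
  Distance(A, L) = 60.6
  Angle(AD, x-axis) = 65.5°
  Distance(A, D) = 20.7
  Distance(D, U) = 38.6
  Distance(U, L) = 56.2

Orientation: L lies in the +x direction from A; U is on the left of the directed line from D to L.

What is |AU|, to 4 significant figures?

58.87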